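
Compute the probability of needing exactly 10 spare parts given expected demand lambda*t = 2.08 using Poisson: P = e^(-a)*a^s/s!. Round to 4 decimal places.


a = 2.08, s = 10
e^(-a) = e^(-2.08) = 0.1249
a^s = 2.08^10 = 1515.7701
s! = 3628800
P = 0.1249 * 1515.7701 / 3628800
P = 0.0001

0.0001


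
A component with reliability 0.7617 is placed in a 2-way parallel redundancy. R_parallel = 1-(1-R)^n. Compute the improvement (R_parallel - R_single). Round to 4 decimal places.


R_single = 0.7617, n = 2
1 - R_single = 0.2383
(1 - R_single)^n = 0.2383^2 = 0.0568
R_parallel = 1 - 0.0568 = 0.9432
Improvement = 0.9432 - 0.7617
Improvement = 0.1815

0.1815


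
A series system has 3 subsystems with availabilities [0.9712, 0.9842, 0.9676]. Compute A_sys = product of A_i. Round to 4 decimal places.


Subsystems: [0.9712, 0.9842, 0.9676]
After subsystem 1 (A=0.9712): product = 0.9712
After subsystem 2 (A=0.9842): product = 0.9559
After subsystem 3 (A=0.9676): product = 0.9249
A_sys = 0.9249

0.9249


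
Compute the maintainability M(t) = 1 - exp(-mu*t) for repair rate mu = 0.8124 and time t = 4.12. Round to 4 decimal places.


mu = 0.8124, t = 4.12
mu * t = 0.8124 * 4.12 = 3.3471
exp(-3.3471) = 0.0352
M(t) = 1 - 0.0352
M(t) = 0.9648

0.9648


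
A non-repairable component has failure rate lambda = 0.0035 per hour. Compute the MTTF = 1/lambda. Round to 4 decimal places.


lambda = 0.0035
MTTF = 1 / 0.0035
MTTF = 285.7143

285.7143


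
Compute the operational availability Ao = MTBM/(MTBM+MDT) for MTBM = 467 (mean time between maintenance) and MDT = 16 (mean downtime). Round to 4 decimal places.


MTBM = 467
MDT = 16
MTBM + MDT = 483
Ao = 467 / 483
Ao = 0.9669

0.9669


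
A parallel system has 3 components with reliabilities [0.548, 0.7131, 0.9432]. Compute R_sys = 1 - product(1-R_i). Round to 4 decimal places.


Components: [0.548, 0.7131, 0.9432]
(1 - 0.548) = 0.452, running product = 0.452
(1 - 0.7131) = 0.2869, running product = 0.1297
(1 - 0.9432) = 0.0568, running product = 0.0074
Product of (1-R_i) = 0.0074
R_sys = 1 - 0.0074 = 0.9926

0.9926


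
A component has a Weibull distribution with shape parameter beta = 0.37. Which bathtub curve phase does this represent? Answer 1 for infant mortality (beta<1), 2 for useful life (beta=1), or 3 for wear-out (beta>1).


beta = 0.37
Compare beta to 1:
beta < 1 => infant mortality (phase 1)
beta = 1 => useful life (phase 2)
beta > 1 => wear-out (phase 3)
Since beta = 0.37, this is infant mortality (decreasing failure rate)
Phase = 1

1


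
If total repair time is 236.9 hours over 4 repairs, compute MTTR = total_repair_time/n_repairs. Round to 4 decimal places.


total_repair_time = 236.9
n_repairs = 4
MTTR = 236.9 / 4
MTTR = 59.225

59.225


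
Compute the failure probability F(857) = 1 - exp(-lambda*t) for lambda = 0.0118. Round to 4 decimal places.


lambda = 0.0118, t = 857
lambda * t = 10.1126
exp(-10.1126) = 0.0
F(t) = 1 - 0.0
F(t) = 1.0

1.0


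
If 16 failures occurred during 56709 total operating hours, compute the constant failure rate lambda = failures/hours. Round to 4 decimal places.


failures = 16
total_hours = 56709
lambda = 16 / 56709
lambda = 0.0003

0.0003


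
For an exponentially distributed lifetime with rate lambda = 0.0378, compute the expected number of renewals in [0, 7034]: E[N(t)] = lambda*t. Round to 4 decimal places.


lambda = 0.0378
t = 7034
E[N(t)] = lambda * t
E[N(t)] = 0.0378 * 7034
E[N(t)] = 265.8852

265.8852


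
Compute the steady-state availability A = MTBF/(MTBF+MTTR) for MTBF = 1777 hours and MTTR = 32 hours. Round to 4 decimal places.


MTBF = 1777
MTTR = 32
MTBF + MTTR = 1809
A = 1777 / 1809
A = 0.9823

0.9823


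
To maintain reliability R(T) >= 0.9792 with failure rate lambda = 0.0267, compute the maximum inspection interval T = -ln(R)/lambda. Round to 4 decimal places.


R_target = 0.9792
lambda = 0.0267
-ln(0.9792) = 0.021
T = 0.021 / 0.0267
T = 0.7872

0.7872


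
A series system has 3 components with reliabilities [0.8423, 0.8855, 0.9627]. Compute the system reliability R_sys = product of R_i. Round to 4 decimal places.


Components: [0.8423, 0.8855, 0.9627]
After component 1 (R=0.8423): product = 0.8423
After component 2 (R=0.8855): product = 0.7459
After component 3 (R=0.9627): product = 0.718
R_sys = 0.718

0.718


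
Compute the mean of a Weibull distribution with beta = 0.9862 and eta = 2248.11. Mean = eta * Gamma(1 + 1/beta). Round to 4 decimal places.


beta = 0.9862, eta = 2248.11
1/beta = 1.014
1 + 1/beta = 2.014
Gamma(2.014) = 1.006
Mean = 2248.11 * 1.006
Mean = 2261.5918

2261.5918


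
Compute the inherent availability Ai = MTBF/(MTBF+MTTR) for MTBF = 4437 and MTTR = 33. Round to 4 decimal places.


MTBF = 4437
MTTR = 33
MTBF + MTTR = 4470
Ai = 4437 / 4470
Ai = 0.9926

0.9926


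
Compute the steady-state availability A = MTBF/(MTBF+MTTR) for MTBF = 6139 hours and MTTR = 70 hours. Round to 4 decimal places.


MTBF = 6139
MTTR = 70
MTBF + MTTR = 6209
A = 6139 / 6209
A = 0.9887

0.9887


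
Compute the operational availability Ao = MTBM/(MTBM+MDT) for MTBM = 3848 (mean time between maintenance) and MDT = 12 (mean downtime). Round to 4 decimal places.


MTBM = 3848
MDT = 12
MTBM + MDT = 3860
Ao = 3848 / 3860
Ao = 0.9969

0.9969


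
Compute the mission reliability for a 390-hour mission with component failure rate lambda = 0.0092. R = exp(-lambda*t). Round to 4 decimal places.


lambda = 0.0092
mission_time = 390
lambda * t = 0.0092 * 390 = 3.588
R = exp(-3.588)
R = 0.0277

0.0277


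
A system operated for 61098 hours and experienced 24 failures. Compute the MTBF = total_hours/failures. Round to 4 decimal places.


total_hours = 61098
failures = 24
MTBF = 61098 / 24
MTBF = 2545.75

2545.75


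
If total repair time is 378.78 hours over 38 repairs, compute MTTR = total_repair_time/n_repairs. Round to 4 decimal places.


total_repair_time = 378.78
n_repairs = 38
MTTR = 378.78 / 38
MTTR = 9.9679

9.9679


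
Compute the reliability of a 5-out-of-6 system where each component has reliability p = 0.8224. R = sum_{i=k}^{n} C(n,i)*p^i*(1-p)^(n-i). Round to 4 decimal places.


k = 5, n = 6, p = 0.8224
i=5: C(6,5)=6 * 0.8224^5 * 0.1776^1 = 0.4009
i=6: C(6,6)=1 * 0.8224^6 * 0.1776^0 = 0.3094
R = sum of terms = 0.7103

0.7103


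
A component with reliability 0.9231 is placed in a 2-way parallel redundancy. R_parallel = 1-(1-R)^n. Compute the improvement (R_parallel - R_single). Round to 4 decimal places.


R_single = 0.9231, n = 2
1 - R_single = 0.0769
(1 - R_single)^n = 0.0769^2 = 0.0059
R_parallel = 1 - 0.0059 = 0.9941
Improvement = 0.9941 - 0.9231
Improvement = 0.071

0.071


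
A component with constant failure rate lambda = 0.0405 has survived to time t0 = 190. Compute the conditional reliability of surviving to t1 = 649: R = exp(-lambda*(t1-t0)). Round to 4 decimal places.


lambda = 0.0405
t0 = 190, t1 = 649
t1 - t0 = 459
lambda * (t1-t0) = 0.0405 * 459 = 18.5895
R = exp(-18.5895)
R = 0.0

0.0


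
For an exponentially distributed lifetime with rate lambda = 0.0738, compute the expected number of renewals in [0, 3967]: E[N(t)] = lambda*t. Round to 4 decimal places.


lambda = 0.0738
t = 3967
E[N(t)] = lambda * t
E[N(t)] = 0.0738 * 3967
E[N(t)] = 292.7646

292.7646


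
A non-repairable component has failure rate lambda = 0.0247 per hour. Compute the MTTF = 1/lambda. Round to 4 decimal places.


lambda = 0.0247
MTTF = 1 / 0.0247
MTTF = 40.4858

40.4858


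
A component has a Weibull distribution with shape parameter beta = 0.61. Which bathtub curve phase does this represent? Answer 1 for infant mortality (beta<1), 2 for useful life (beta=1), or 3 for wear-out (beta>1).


beta = 0.61
Compare beta to 1:
beta < 1 => infant mortality (phase 1)
beta = 1 => useful life (phase 2)
beta > 1 => wear-out (phase 3)
Since beta = 0.61, this is infant mortality (decreasing failure rate)
Phase = 1

1


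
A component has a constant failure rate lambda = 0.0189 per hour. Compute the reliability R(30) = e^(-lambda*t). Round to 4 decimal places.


lambda = 0.0189
t = 30
lambda * t = 0.567
R(t) = e^(-0.567)
R(t) = 0.5672

0.5672


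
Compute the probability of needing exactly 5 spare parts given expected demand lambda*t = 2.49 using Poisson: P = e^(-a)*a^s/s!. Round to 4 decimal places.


a = 2.49, s = 5
e^(-a) = e^(-2.49) = 0.0829
a^s = 2.49^5 = 95.7187
s! = 120
P = 0.0829 * 95.7187 / 120
P = 0.0661

0.0661


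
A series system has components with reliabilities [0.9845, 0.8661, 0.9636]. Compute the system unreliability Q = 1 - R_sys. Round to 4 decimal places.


Components: [0.9845, 0.8661, 0.9636]
After component 1: product = 0.9845
After component 2: product = 0.8527
After component 3: product = 0.8216
R_sys = 0.8216
Q = 1 - 0.8216 = 0.1784

0.1784


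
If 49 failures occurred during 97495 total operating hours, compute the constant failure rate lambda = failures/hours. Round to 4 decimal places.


failures = 49
total_hours = 97495
lambda = 49 / 97495
lambda = 0.0005

0.0005


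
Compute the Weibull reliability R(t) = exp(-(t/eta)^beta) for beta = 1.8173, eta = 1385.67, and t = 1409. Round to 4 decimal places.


beta = 1.8173, eta = 1385.67, t = 1409
t/eta = 1409 / 1385.67 = 1.0168
(t/eta)^beta = 1.0168^1.8173 = 1.0308
R(t) = exp(-1.0308)
R(t) = 0.3567

0.3567


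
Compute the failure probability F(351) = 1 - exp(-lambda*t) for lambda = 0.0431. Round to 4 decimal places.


lambda = 0.0431, t = 351
lambda * t = 15.1281
exp(-15.1281) = 0.0
F(t) = 1 - 0.0
F(t) = 1.0

1.0


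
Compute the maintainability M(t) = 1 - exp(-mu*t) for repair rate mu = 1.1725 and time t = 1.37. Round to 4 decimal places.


mu = 1.1725, t = 1.37
mu * t = 1.1725 * 1.37 = 1.6063
exp(-1.6063) = 0.2006
M(t) = 1 - 0.2006
M(t) = 0.7994

0.7994


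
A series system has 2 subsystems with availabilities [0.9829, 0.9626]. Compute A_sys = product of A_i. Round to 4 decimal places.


Subsystems: [0.9829, 0.9626]
After subsystem 1 (A=0.9829): product = 0.9829
After subsystem 2 (A=0.9626): product = 0.9461
A_sys = 0.9461

0.9461


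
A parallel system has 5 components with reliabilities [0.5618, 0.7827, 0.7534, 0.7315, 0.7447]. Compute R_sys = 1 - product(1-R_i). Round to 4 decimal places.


Components: [0.5618, 0.7827, 0.7534, 0.7315, 0.7447]
(1 - 0.5618) = 0.4382, running product = 0.4382
(1 - 0.7827) = 0.2173, running product = 0.0952
(1 - 0.7534) = 0.2466, running product = 0.0235
(1 - 0.7315) = 0.2685, running product = 0.0063
(1 - 0.7447) = 0.2553, running product = 0.0016
Product of (1-R_i) = 0.0016
R_sys = 1 - 0.0016 = 0.9984

0.9984


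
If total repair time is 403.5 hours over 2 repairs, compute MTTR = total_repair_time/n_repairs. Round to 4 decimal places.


total_repair_time = 403.5
n_repairs = 2
MTTR = 403.5 / 2
MTTR = 201.75

201.75


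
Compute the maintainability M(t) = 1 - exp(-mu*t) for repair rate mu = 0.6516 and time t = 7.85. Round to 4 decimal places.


mu = 0.6516, t = 7.85
mu * t = 0.6516 * 7.85 = 5.1151
exp(-5.1151) = 0.006
M(t) = 1 - 0.006
M(t) = 0.994

0.994


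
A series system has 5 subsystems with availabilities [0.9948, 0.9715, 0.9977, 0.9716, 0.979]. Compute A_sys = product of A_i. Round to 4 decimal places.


Subsystems: [0.9948, 0.9715, 0.9977, 0.9716, 0.979]
After subsystem 1 (A=0.9948): product = 0.9948
After subsystem 2 (A=0.9715): product = 0.9664
After subsystem 3 (A=0.9977): product = 0.9642
After subsystem 4 (A=0.9716): product = 0.9368
After subsystem 5 (A=0.979): product = 0.9172
A_sys = 0.9172

0.9172


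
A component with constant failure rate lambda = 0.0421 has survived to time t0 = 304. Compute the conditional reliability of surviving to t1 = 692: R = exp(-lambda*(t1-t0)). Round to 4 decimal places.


lambda = 0.0421
t0 = 304, t1 = 692
t1 - t0 = 388
lambda * (t1-t0) = 0.0421 * 388 = 16.3348
R = exp(-16.3348)
R = 0.0

0.0


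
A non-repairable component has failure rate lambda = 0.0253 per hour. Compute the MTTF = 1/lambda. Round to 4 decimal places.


lambda = 0.0253
MTTF = 1 / 0.0253
MTTF = 39.5257

39.5257


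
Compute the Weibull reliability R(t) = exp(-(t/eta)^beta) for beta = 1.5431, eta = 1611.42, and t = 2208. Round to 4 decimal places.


beta = 1.5431, eta = 1611.42, t = 2208
t/eta = 2208 / 1611.42 = 1.3702
(t/eta)^beta = 1.3702^1.5431 = 1.6259
R(t) = exp(-1.6259)
R(t) = 0.1967

0.1967


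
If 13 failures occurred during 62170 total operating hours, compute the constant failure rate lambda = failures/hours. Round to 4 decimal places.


failures = 13
total_hours = 62170
lambda = 13 / 62170
lambda = 0.0002

0.0002


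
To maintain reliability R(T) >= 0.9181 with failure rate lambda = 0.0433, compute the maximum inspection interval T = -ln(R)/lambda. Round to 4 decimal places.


R_target = 0.9181
lambda = 0.0433
-ln(0.9181) = 0.0854
T = 0.0854 / 0.0433
T = 1.9734

1.9734


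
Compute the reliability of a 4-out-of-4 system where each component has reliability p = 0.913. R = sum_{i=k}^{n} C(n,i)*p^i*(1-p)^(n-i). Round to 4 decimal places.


k = 4, n = 4, p = 0.913
i=4: C(4,4)=1 * 0.913^4 * 0.087^0 = 0.6948
R = sum of terms = 0.6948

0.6948


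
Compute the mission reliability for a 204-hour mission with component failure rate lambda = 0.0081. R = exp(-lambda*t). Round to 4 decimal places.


lambda = 0.0081
mission_time = 204
lambda * t = 0.0081 * 204 = 1.6524
R = exp(-1.6524)
R = 0.1916

0.1916


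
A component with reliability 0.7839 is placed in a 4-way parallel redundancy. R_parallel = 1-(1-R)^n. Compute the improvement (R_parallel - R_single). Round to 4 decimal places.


R_single = 0.7839, n = 4
1 - R_single = 0.2161
(1 - R_single)^n = 0.2161^4 = 0.0022
R_parallel = 1 - 0.0022 = 0.9978
Improvement = 0.9978 - 0.7839
Improvement = 0.2139

0.2139


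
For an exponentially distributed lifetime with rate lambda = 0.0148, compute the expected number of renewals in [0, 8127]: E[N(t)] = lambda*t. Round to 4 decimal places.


lambda = 0.0148
t = 8127
E[N(t)] = lambda * t
E[N(t)] = 0.0148 * 8127
E[N(t)] = 120.2796

120.2796


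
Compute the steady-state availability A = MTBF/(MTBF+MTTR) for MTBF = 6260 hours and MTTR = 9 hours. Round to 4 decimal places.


MTBF = 6260
MTTR = 9
MTBF + MTTR = 6269
A = 6260 / 6269
A = 0.9986

0.9986


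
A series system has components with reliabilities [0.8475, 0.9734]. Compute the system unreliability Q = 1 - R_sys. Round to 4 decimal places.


Components: [0.8475, 0.9734]
After component 1: product = 0.8475
After component 2: product = 0.825
R_sys = 0.825
Q = 1 - 0.825 = 0.175

0.175


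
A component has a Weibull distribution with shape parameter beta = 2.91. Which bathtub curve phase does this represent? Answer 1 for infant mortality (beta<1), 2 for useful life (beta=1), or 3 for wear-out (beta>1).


beta = 2.91
Compare beta to 1:
beta < 1 => infant mortality (phase 1)
beta = 1 => useful life (phase 2)
beta > 1 => wear-out (phase 3)
Since beta = 2.91, this is wear-out (increasing failure rate)
Phase = 3

3


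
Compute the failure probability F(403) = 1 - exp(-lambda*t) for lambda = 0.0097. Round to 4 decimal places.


lambda = 0.0097, t = 403
lambda * t = 3.9091
exp(-3.9091) = 0.0201
F(t) = 1 - 0.0201
F(t) = 0.9799

0.9799


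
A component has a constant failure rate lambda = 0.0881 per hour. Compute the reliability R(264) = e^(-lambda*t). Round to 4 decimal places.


lambda = 0.0881
t = 264
lambda * t = 23.2584
R(t) = e^(-23.2584)
R(t) = 0.0

0.0


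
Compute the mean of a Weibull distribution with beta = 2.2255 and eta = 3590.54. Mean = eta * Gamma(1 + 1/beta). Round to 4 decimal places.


beta = 2.2255, eta = 3590.54
1/beta = 0.4493
1 + 1/beta = 1.4493
Gamma(1.4493) = 0.8857
Mean = 3590.54 * 0.8857
Mean = 3180.0271

3180.0271


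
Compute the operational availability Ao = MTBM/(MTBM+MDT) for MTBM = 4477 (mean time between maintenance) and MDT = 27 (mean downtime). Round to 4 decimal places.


MTBM = 4477
MDT = 27
MTBM + MDT = 4504
Ao = 4477 / 4504
Ao = 0.994

0.994


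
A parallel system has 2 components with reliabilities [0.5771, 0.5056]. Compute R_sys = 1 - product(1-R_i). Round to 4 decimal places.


Components: [0.5771, 0.5056]
(1 - 0.5771) = 0.4229, running product = 0.4229
(1 - 0.5056) = 0.4944, running product = 0.2091
Product of (1-R_i) = 0.2091
R_sys = 1 - 0.2091 = 0.7909

0.7909


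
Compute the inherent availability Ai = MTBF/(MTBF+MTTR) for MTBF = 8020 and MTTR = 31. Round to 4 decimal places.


MTBF = 8020
MTTR = 31
MTBF + MTTR = 8051
Ai = 8020 / 8051
Ai = 0.9961

0.9961


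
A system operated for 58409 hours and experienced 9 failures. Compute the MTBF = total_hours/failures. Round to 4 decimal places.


total_hours = 58409
failures = 9
MTBF = 58409 / 9
MTBF = 6489.8889

6489.8889


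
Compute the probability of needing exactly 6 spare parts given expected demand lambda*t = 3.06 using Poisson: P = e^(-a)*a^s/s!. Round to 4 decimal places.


a = 3.06, s = 6
e^(-a) = e^(-3.06) = 0.0469
a^s = 3.06^6 = 820.9724
s! = 720
P = 0.0469 * 820.9724 / 720
P = 0.0535

0.0535


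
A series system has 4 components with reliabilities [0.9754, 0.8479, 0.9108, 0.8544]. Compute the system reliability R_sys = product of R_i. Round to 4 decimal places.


Components: [0.9754, 0.8479, 0.9108, 0.8544]
After component 1 (R=0.9754): product = 0.9754
After component 2 (R=0.8479): product = 0.827
After component 3 (R=0.9108): product = 0.7533
After component 4 (R=0.8544): product = 0.6436
R_sys = 0.6436

0.6436


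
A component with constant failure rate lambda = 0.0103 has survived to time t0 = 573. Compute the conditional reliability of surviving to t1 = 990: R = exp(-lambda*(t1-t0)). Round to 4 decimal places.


lambda = 0.0103
t0 = 573, t1 = 990
t1 - t0 = 417
lambda * (t1-t0) = 0.0103 * 417 = 4.2951
R = exp(-4.2951)
R = 0.0136

0.0136


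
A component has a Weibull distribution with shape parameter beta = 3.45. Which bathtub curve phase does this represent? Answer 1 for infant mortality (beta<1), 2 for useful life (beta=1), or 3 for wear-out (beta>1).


beta = 3.45
Compare beta to 1:
beta < 1 => infant mortality (phase 1)
beta = 1 => useful life (phase 2)
beta > 1 => wear-out (phase 3)
Since beta = 3.45, this is wear-out (increasing failure rate)
Phase = 3

3


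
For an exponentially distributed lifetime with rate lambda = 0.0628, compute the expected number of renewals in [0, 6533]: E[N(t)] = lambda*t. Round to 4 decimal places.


lambda = 0.0628
t = 6533
E[N(t)] = lambda * t
E[N(t)] = 0.0628 * 6533
E[N(t)] = 410.2724

410.2724


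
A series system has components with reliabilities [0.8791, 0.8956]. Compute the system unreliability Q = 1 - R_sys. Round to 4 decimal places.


Components: [0.8791, 0.8956]
After component 1: product = 0.8791
After component 2: product = 0.7873
R_sys = 0.7873
Q = 1 - 0.7873 = 0.2127

0.2127


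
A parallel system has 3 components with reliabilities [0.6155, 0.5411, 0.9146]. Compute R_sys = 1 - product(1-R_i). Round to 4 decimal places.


Components: [0.6155, 0.5411, 0.9146]
(1 - 0.6155) = 0.3845, running product = 0.3845
(1 - 0.5411) = 0.4589, running product = 0.1764
(1 - 0.9146) = 0.0854, running product = 0.0151
Product of (1-R_i) = 0.0151
R_sys = 1 - 0.0151 = 0.9849

0.9849


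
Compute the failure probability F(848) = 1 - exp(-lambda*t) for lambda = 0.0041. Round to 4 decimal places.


lambda = 0.0041, t = 848
lambda * t = 3.4768
exp(-3.4768) = 0.0309
F(t) = 1 - 0.0309
F(t) = 0.9691

0.9691


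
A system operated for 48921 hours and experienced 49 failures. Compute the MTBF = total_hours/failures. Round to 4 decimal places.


total_hours = 48921
failures = 49
MTBF = 48921 / 49
MTBF = 998.3878

998.3878


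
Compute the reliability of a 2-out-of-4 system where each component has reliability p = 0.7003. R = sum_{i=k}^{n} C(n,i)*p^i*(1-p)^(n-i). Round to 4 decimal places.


k = 2, n = 4, p = 0.7003
i=2: C(4,2)=6 * 0.7003^2 * 0.2997^2 = 0.2643
i=3: C(4,3)=4 * 0.7003^3 * 0.2997^1 = 0.4117
i=4: C(4,4)=1 * 0.7003^4 * 0.2997^0 = 0.2405
R = sum of terms = 0.9165

0.9165


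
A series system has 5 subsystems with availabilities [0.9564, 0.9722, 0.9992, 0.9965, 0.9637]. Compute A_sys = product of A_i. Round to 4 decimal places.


Subsystems: [0.9564, 0.9722, 0.9992, 0.9965, 0.9637]
After subsystem 1 (A=0.9564): product = 0.9564
After subsystem 2 (A=0.9722): product = 0.9298
After subsystem 3 (A=0.9992): product = 0.9291
After subsystem 4 (A=0.9965): product = 0.9258
After subsystem 5 (A=0.9637): product = 0.8922
A_sys = 0.8922

0.8922


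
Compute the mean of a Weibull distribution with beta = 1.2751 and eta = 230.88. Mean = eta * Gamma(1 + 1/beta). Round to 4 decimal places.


beta = 1.2751, eta = 230.88
1/beta = 0.7843
1 + 1/beta = 1.7843
Gamma(1.7843) = 0.9273
Mean = 230.88 * 0.9273
Mean = 214.0946

214.0946


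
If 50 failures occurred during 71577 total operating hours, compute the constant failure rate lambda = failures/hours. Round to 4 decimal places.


failures = 50
total_hours = 71577
lambda = 50 / 71577
lambda = 0.0007

0.0007


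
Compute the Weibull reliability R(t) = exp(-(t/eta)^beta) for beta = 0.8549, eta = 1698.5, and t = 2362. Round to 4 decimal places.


beta = 0.8549, eta = 1698.5, t = 2362
t/eta = 2362 / 1698.5 = 1.3906
(t/eta)^beta = 1.3906^0.8549 = 1.3257
R(t) = exp(-1.3257)
R(t) = 0.2656

0.2656


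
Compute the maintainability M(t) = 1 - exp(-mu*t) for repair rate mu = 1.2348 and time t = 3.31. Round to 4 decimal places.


mu = 1.2348, t = 3.31
mu * t = 1.2348 * 3.31 = 4.0872
exp(-4.0872) = 0.0168
M(t) = 1 - 0.0168
M(t) = 0.9832

0.9832


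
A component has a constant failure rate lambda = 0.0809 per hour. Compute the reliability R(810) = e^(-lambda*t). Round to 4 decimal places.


lambda = 0.0809
t = 810
lambda * t = 65.529
R(t) = e^(-65.529)
R(t) = 0.0

0.0


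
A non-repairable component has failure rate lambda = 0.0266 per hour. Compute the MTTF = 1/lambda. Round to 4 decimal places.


lambda = 0.0266
MTTF = 1 / 0.0266
MTTF = 37.594

37.594


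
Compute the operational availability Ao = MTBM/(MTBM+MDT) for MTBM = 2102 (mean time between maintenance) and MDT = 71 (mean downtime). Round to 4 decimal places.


MTBM = 2102
MDT = 71
MTBM + MDT = 2173
Ao = 2102 / 2173
Ao = 0.9673

0.9673


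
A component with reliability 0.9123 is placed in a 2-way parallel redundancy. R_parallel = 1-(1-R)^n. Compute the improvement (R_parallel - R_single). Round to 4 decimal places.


R_single = 0.9123, n = 2
1 - R_single = 0.0877
(1 - R_single)^n = 0.0877^2 = 0.0077
R_parallel = 1 - 0.0077 = 0.9923
Improvement = 0.9923 - 0.9123
Improvement = 0.08

0.08


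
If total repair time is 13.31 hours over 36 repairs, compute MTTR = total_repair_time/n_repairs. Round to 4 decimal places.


total_repair_time = 13.31
n_repairs = 36
MTTR = 13.31 / 36
MTTR = 0.3697

0.3697


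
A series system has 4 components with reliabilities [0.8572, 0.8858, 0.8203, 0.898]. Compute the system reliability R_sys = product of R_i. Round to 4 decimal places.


Components: [0.8572, 0.8858, 0.8203, 0.898]
After component 1 (R=0.8572): product = 0.8572
After component 2 (R=0.8858): product = 0.7593
After component 3 (R=0.8203): product = 0.6229
After component 4 (R=0.898): product = 0.5593
R_sys = 0.5593

0.5593


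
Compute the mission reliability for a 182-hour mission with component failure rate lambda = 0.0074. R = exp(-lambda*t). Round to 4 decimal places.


lambda = 0.0074
mission_time = 182
lambda * t = 0.0074 * 182 = 1.3468
R = exp(-1.3468)
R = 0.2601

0.2601


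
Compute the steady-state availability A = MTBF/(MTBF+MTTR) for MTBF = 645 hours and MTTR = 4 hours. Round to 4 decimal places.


MTBF = 645
MTTR = 4
MTBF + MTTR = 649
A = 645 / 649
A = 0.9938

0.9938


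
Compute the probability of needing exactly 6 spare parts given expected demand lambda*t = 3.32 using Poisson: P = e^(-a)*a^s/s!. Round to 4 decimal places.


a = 3.32, s = 6
e^(-a) = e^(-3.32) = 0.0362
a^s = 3.32^6 = 1339.1478
s! = 720
P = 0.0362 * 1339.1478 / 720
P = 0.0672

0.0672


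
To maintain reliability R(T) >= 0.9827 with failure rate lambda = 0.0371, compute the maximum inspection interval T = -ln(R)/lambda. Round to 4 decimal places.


R_target = 0.9827
lambda = 0.0371
-ln(0.9827) = 0.0175
T = 0.0175 / 0.0371
T = 0.4704

0.4704


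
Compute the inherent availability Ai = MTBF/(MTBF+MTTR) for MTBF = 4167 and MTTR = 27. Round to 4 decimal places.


MTBF = 4167
MTTR = 27
MTBF + MTTR = 4194
Ai = 4167 / 4194
Ai = 0.9936

0.9936


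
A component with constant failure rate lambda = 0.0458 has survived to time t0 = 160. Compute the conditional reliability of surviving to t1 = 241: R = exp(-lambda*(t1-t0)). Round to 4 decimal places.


lambda = 0.0458
t0 = 160, t1 = 241
t1 - t0 = 81
lambda * (t1-t0) = 0.0458 * 81 = 3.7098
R = exp(-3.7098)
R = 0.0245

0.0245


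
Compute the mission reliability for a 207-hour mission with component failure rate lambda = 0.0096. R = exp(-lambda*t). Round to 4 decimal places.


lambda = 0.0096
mission_time = 207
lambda * t = 0.0096 * 207 = 1.9872
R = exp(-1.9872)
R = 0.1371

0.1371


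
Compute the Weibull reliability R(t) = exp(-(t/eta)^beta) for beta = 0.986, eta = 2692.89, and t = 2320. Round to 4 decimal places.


beta = 0.986, eta = 2692.89, t = 2320
t/eta = 2320 / 2692.89 = 0.8615
(t/eta)^beta = 0.8615^0.986 = 0.8633
R(t) = exp(-0.8633)
R(t) = 0.4218

0.4218


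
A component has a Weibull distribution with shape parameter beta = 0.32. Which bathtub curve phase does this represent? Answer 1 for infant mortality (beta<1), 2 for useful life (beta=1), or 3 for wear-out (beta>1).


beta = 0.32
Compare beta to 1:
beta < 1 => infant mortality (phase 1)
beta = 1 => useful life (phase 2)
beta > 1 => wear-out (phase 3)
Since beta = 0.32, this is infant mortality (decreasing failure rate)
Phase = 1

1


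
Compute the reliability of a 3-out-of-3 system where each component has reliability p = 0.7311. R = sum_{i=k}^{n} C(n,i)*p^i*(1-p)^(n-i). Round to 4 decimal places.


k = 3, n = 3, p = 0.7311
i=3: C(3,3)=1 * 0.7311^3 * 0.2689^0 = 0.3908
R = sum of terms = 0.3908

0.3908


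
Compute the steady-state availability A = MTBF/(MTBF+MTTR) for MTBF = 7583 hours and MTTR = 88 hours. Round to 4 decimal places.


MTBF = 7583
MTTR = 88
MTBF + MTTR = 7671
A = 7583 / 7671
A = 0.9885

0.9885


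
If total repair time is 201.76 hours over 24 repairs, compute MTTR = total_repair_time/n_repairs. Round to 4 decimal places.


total_repair_time = 201.76
n_repairs = 24
MTTR = 201.76 / 24
MTTR = 8.4067

8.4067


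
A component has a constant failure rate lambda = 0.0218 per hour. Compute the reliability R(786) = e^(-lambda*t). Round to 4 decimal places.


lambda = 0.0218
t = 786
lambda * t = 17.1348
R(t) = e^(-17.1348)
R(t) = 0.0

0.0


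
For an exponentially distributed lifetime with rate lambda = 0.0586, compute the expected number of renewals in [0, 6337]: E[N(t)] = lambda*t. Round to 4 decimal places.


lambda = 0.0586
t = 6337
E[N(t)] = lambda * t
E[N(t)] = 0.0586 * 6337
E[N(t)] = 371.3482

371.3482


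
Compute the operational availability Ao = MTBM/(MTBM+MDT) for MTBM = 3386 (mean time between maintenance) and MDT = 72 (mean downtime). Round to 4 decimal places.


MTBM = 3386
MDT = 72
MTBM + MDT = 3458
Ao = 3386 / 3458
Ao = 0.9792

0.9792


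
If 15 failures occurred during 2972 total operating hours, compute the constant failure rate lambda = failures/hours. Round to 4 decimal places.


failures = 15
total_hours = 2972
lambda = 15 / 2972
lambda = 0.005

0.005


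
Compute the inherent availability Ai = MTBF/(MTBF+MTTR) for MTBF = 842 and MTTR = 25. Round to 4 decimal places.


MTBF = 842
MTTR = 25
MTBF + MTTR = 867
Ai = 842 / 867
Ai = 0.9712

0.9712


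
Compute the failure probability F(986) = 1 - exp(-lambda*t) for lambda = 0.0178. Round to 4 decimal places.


lambda = 0.0178, t = 986
lambda * t = 17.5508
exp(-17.5508) = 0.0
F(t) = 1 - 0.0
F(t) = 1.0

1.0


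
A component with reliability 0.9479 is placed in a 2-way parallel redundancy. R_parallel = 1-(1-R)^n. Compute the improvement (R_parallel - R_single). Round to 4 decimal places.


R_single = 0.9479, n = 2
1 - R_single = 0.0521
(1 - R_single)^n = 0.0521^2 = 0.0027
R_parallel = 1 - 0.0027 = 0.9973
Improvement = 0.9973 - 0.9479
Improvement = 0.0494

0.0494


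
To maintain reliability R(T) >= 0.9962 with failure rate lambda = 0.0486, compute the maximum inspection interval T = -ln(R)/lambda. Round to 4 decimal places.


R_target = 0.9962
lambda = 0.0486
-ln(0.9962) = 0.0038
T = 0.0038 / 0.0486
T = 0.0783

0.0783


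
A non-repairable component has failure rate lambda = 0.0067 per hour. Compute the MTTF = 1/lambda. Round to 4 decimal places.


lambda = 0.0067
MTTF = 1 / 0.0067
MTTF = 149.2537

149.2537


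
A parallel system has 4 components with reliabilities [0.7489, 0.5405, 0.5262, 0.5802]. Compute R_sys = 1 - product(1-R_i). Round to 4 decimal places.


Components: [0.7489, 0.5405, 0.5262, 0.5802]
(1 - 0.7489) = 0.2511, running product = 0.2511
(1 - 0.5405) = 0.4595, running product = 0.1154
(1 - 0.5262) = 0.4738, running product = 0.0547
(1 - 0.5802) = 0.4198, running product = 0.0229
Product of (1-R_i) = 0.0229
R_sys = 1 - 0.0229 = 0.9771

0.9771


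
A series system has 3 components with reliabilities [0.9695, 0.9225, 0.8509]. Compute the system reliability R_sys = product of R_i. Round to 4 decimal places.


Components: [0.9695, 0.9225, 0.8509]
After component 1 (R=0.9695): product = 0.9695
After component 2 (R=0.9225): product = 0.8944
After component 3 (R=0.8509): product = 0.761
R_sys = 0.761

0.761


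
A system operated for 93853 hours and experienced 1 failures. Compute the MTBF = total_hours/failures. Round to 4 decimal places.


total_hours = 93853
failures = 1
MTBF = 93853 / 1
MTBF = 93853.0

93853.0


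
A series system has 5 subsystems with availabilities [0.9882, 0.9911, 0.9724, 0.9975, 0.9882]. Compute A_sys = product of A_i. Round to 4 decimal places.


Subsystems: [0.9882, 0.9911, 0.9724, 0.9975, 0.9882]
After subsystem 1 (A=0.9882): product = 0.9882
After subsystem 2 (A=0.9911): product = 0.9794
After subsystem 3 (A=0.9724): product = 0.9524
After subsystem 4 (A=0.9975): product = 0.95
After subsystem 5 (A=0.9882): product = 0.9388
A_sys = 0.9388

0.9388


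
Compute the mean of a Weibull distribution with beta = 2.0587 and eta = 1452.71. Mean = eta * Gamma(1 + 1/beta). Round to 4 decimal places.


beta = 2.0587, eta = 1452.71
1/beta = 0.4857
1 + 1/beta = 1.4857
Gamma(1.4857) = 0.8859
Mean = 1452.71 * 0.8859
Mean = 1286.8839

1286.8839


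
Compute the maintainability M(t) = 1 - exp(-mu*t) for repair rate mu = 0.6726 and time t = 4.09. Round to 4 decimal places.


mu = 0.6726, t = 4.09
mu * t = 0.6726 * 4.09 = 2.7509
exp(-2.7509) = 0.0639
M(t) = 1 - 0.0639
M(t) = 0.9361

0.9361


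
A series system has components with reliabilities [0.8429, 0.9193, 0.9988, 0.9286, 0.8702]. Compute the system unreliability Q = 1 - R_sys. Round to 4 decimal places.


Components: [0.8429, 0.9193, 0.9988, 0.9286, 0.8702]
After component 1: product = 0.8429
After component 2: product = 0.7749
After component 3: product = 0.7739
After component 4: product = 0.7187
After component 5: product = 0.6254
R_sys = 0.6254
Q = 1 - 0.6254 = 0.3746

0.3746


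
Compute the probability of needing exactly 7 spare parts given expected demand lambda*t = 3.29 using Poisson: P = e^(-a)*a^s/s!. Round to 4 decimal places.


a = 3.29, s = 7
e^(-a) = e^(-3.29) = 0.0373
a^s = 3.29^7 = 4172.2592
s! = 5040
P = 0.0373 * 4172.2592 / 5040
P = 0.0308

0.0308


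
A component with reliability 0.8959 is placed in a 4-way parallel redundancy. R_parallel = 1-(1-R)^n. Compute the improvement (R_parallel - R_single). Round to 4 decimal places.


R_single = 0.8959, n = 4
1 - R_single = 0.1041
(1 - R_single)^n = 0.1041^4 = 0.0001
R_parallel = 1 - 0.0001 = 0.9999
Improvement = 0.9999 - 0.8959
Improvement = 0.104

0.104


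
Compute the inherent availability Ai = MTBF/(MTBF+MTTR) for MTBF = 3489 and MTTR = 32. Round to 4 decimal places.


MTBF = 3489
MTTR = 32
MTBF + MTTR = 3521
Ai = 3489 / 3521
Ai = 0.9909

0.9909


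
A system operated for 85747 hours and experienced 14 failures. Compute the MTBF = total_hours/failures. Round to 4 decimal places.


total_hours = 85747
failures = 14
MTBF = 85747 / 14
MTBF = 6124.7857

6124.7857


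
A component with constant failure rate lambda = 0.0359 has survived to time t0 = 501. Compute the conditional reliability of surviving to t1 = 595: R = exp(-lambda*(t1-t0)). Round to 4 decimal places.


lambda = 0.0359
t0 = 501, t1 = 595
t1 - t0 = 94
lambda * (t1-t0) = 0.0359 * 94 = 3.3746
R = exp(-3.3746)
R = 0.0342

0.0342


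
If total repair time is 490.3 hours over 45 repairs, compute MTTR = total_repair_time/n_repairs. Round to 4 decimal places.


total_repair_time = 490.3
n_repairs = 45
MTTR = 490.3 / 45
MTTR = 10.8956

10.8956


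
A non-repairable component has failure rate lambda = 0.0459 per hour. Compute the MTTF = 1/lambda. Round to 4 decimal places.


lambda = 0.0459
MTTF = 1 / 0.0459
MTTF = 21.7865

21.7865


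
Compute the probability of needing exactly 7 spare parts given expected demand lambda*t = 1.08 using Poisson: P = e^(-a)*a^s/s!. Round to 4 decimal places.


a = 1.08, s = 7
e^(-a) = e^(-1.08) = 0.3396
a^s = 1.08^7 = 1.7138
s! = 5040
P = 0.3396 * 1.7138 / 5040
P = 0.0001

0.0001


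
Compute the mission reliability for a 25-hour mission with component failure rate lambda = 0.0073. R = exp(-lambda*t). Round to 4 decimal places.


lambda = 0.0073
mission_time = 25
lambda * t = 0.0073 * 25 = 0.1825
R = exp(-0.1825)
R = 0.8332

0.8332


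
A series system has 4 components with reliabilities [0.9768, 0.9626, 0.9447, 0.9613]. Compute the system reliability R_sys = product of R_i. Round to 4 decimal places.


Components: [0.9768, 0.9626, 0.9447, 0.9613]
After component 1 (R=0.9768): product = 0.9768
After component 2 (R=0.9626): product = 0.9403
After component 3 (R=0.9447): product = 0.8883
After component 4 (R=0.9613): product = 0.8539
R_sys = 0.8539

0.8539


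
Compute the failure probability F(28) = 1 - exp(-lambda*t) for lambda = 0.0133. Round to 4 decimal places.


lambda = 0.0133, t = 28
lambda * t = 0.3724
exp(-0.3724) = 0.6891
F(t) = 1 - 0.6891
F(t) = 0.3109

0.3109


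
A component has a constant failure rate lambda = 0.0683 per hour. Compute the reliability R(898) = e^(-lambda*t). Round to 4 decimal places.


lambda = 0.0683
t = 898
lambda * t = 61.3334
R(t) = e^(-61.3334)
R(t) = 0.0

0.0


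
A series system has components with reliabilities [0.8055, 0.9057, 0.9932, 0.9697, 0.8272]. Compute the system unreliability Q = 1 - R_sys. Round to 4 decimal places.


Components: [0.8055, 0.9057, 0.9932, 0.9697, 0.8272]
After component 1: product = 0.8055
After component 2: product = 0.7295
After component 3: product = 0.7246
After component 4: product = 0.7026
After component 5: product = 0.5812
R_sys = 0.5812
Q = 1 - 0.5812 = 0.4188

0.4188


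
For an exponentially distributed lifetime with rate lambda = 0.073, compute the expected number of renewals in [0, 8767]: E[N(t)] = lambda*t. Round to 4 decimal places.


lambda = 0.073
t = 8767
E[N(t)] = lambda * t
E[N(t)] = 0.073 * 8767
E[N(t)] = 639.991

639.991


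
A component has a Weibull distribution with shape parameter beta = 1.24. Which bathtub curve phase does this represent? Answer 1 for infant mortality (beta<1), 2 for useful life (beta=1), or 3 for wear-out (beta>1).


beta = 1.24
Compare beta to 1:
beta < 1 => infant mortality (phase 1)
beta = 1 => useful life (phase 2)
beta > 1 => wear-out (phase 3)
Since beta = 1.24, this is wear-out (increasing failure rate)
Phase = 3

3


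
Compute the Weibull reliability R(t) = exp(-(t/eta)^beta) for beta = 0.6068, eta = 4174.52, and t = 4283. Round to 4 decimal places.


beta = 0.6068, eta = 4174.52, t = 4283
t/eta = 4283 / 4174.52 = 1.026
(t/eta)^beta = 1.026^0.6068 = 1.0157
R(t) = exp(-1.0157)
R(t) = 0.3622

0.3622


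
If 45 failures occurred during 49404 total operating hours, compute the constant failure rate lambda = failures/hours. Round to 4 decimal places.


failures = 45
total_hours = 49404
lambda = 45 / 49404
lambda = 0.0009

0.0009


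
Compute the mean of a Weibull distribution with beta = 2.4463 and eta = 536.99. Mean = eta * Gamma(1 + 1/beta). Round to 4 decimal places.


beta = 2.4463, eta = 536.99
1/beta = 0.4088
1 + 1/beta = 1.4088
Gamma(1.4088) = 0.8868
Mean = 536.99 * 0.8868
Mean = 476.2138

476.2138


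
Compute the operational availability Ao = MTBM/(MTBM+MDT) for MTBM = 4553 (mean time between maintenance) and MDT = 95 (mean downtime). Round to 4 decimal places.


MTBM = 4553
MDT = 95
MTBM + MDT = 4648
Ao = 4553 / 4648
Ao = 0.9796

0.9796


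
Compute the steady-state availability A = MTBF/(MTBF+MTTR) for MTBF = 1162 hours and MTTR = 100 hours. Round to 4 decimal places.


MTBF = 1162
MTTR = 100
MTBF + MTTR = 1262
A = 1162 / 1262
A = 0.9208

0.9208


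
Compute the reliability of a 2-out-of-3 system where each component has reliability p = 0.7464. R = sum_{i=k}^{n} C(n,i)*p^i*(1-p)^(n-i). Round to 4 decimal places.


k = 2, n = 3, p = 0.7464
i=2: C(3,2)=3 * 0.7464^2 * 0.2536^1 = 0.4239
i=3: C(3,3)=1 * 0.7464^3 * 0.2536^0 = 0.4158
R = sum of terms = 0.8397

0.8397


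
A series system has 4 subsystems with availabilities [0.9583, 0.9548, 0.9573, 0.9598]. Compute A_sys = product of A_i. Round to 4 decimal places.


Subsystems: [0.9583, 0.9548, 0.9573, 0.9598]
After subsystem 1 (A=0.9583): product = 0.9583
After subsystem 2 (A=0.9548): product = 0.915
After subsystem 3 (A=0.9573): product = 0.8759
After subsystem 4 (A=0.9598): product = 0.8407
A_sys = 0.8407

0.8407


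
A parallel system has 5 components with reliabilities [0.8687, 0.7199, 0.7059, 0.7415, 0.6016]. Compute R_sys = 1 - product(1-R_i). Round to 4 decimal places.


Components: [0.8687, 0.7199, 0.7059, 0.7415, 0.6016]
(1 - 0.8687) = 0.1313, running product = 0.1313
(1 - 0.7199) = 0.2801, running product = 0.0368
(1 - 0.7059) = 0.2941, running product = 0.0108
(1 - 0.7415) = 0.2585, running product = 0.0028
(1 - 0.6016) = 0.3984, running product = 0.0011
Product of (1-R_i) = 0.0011
R_sys = 1 - 0.0011 = 0.9989

0.9989


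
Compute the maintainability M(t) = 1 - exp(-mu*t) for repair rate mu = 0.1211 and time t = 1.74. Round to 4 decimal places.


mu = 0.1211, t = 1.74
mu * t = 0.1211 * 1.74 = 0.2107
exp(-0.2107) = 0.81
M(t) = 1 - 0.81
M(t) = 0.19

0.19


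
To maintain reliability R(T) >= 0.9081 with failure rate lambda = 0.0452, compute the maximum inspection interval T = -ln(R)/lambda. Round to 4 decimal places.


R_target = 0.9081
lambda = 0.0452
-ln(0.9081) = 0.0964
T = 0.0964 / 0.0452
T = 2.1328

2.1328


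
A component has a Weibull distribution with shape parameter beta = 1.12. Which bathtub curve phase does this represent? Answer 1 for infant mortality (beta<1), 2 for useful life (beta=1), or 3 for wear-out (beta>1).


beta = 1.12
Compare beta to 1:
beta < 1 => infant mortality (phase 1)
beta = 1 => useful life (phase 2)
beta > 1 => wear-out (phase 3)
Since beta = 1.12, this is wear-out (increasing failure rate)
Phase = 3

3


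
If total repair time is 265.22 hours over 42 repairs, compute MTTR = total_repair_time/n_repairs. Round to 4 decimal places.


total_repair_time = 265.22
n_repairs = 42
MTTR = 265.22 / 42
MTTR = 6.3148

6.3148


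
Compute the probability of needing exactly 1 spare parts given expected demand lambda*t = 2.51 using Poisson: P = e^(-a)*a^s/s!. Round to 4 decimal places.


a = 2.51, s = 1
e^(-a) = e^(-2.51) = 0.0813
a^s = 2.51^1 = 2.51
s! = 1
P = 0.0813 * 2.51 / 1
P = 0.204

0.204
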